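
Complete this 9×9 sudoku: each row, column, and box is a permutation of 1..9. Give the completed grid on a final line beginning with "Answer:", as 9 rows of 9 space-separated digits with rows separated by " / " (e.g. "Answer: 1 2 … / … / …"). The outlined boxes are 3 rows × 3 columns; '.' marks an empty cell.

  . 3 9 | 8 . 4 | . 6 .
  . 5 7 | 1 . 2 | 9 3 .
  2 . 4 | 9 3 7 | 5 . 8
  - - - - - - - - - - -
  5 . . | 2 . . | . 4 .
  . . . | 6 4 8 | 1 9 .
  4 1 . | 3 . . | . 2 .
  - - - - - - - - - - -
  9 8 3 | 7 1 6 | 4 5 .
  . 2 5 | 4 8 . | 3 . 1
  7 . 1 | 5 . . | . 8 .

Step 1. [r9c9∈{2,6,9}] 9 has one home in col 9: r9c9 ⇒ r9c9=9.
Step 2. [r9c7∈{2,6}] in box 9, 6 fits only at r9c7, so r9c7=6.
Step 3. [r4c2∈{6,7,9}] across col 2, 9 lands solely at r4c2, so r4c2=9.
Step 4. [r5c9∈{3,5,7}] across row 5, 5 lands solely at r5c9. So r5c9=5.
Step 5. [r6c5∈{5,7,9}] across col 5, 9 lands solely at r6c5 ⇒ r6c5=9.
Step 6. [r1c7∈{2,7}] r1c7 is the only open cell in col 7 admitting 2. So r1c7=2.
Step 7. [r1c9∈{7}] r1c9's peers cover all but 7 ⇒ r1c9=7.
Step 8. [r6c7∈{7,8}] across row 6, 7 lands solely at r6c7 ⇒ r6c7=7.
Step 9. [r6c3∈{6,8}] across row 6, 8 lands solely at r6c3 ⇒ r6c3=8.
Step 10. [r2c5∈{6}] r2c5's peers cover all but 6, so r2c5=6.
Step 11. [r4c3∈{6}] r4c3's peers cover all but 6 ⇒ r4c3=6.
Step 12. [r3c8∈{1}] r3c8's peers cover all but 1, so r3c8=1.
Step 13. [r6c6∈{5}] r6c6 is down to just 5, so r6c6=5.
Step 14. [r8c1∈{6}] r8c1's peers cover all but 6, so r8c1=6.
Step 15. [r2c9∈{4}] r2c9 has the single candidate 4, so r2c9=4.
Step 16. [r4c7∈{8}] only 8 remains possible at r4c7. So r4c7=8.
Step 17. [r1c5∈{5}] only 5 remains possible at r1c5. So r1c5=5.
Step 18. [r9c5∈{2}] r9c5 is down to just 2. So r9c5=2.
Step 19. [r5c1∈{3}] r5c1's peers cover all but 3 ⇒ r5c1=3.
Step 20. [r3c2∈{6}] r3c2 has the single candidate 6 ⇒ r3c2=6.
Step 21. [r5c3∈{2}] r5c3's peers cover all but 2, so r5c3=2.
Step 22. [r5c2∈{7}] r5c2 has the single candidate 7. So r5c2=7.
Step 23. [r2c1∈{8}] nothing but 8 survives at r2c1. So r2c1=8.
Step 24. [r4c6∈{1}] nothing but 1 survives at r4c6 ⇒ r4c6=1.
Step 25. [r4c5∈{7}] only 7 remains possible at r4c5 ⇒ r4c5=7.
Step 26. [r4c9∈{3}] r4c9 has the single candidate 3, so r4c9=3.
Step 27. [r9c2∈{4}] r9c2's peers cover all but 4. So r9c2=4.
Step 28. [r6c9∈{6}] r6c9 is down to just 6 ⇒ r6c9=6.
Step 29. [r8c8∈{7}] nothing but 7 survives at r8c8, so r8c8=7.
Step 30. [r7c9∈{2}] r7c9 has the single candidate 2. So r7c9=2.
Step 31. [r1c1∈{1}] r1c1 has the single candidate 1. So r1c1=1.
Step 32. [r8c6∈{9}] nothing but 9 survives at r8c6. So r8c6=9.
Step 33. [r9c6∈{3}] r9c6 has the single candidate 3, so r9c6=3.

Answer: 1 3 9 8 5 4 2 6 7 / 8 5 7 1 6 2 9 3 4 / 2 6 4 9 3 7 5 1 8 / 5 9 6 2 7 1 8 4 3 / 3 7 2 6 4 8 1 9 5 / 4 1 8 3 9 5 7 2 6 / 9 8 3 7 1 6 4 5 2 / 6 2 5 4 8 9 3 7 1 / 7 4 1 5 2 3 6 8 9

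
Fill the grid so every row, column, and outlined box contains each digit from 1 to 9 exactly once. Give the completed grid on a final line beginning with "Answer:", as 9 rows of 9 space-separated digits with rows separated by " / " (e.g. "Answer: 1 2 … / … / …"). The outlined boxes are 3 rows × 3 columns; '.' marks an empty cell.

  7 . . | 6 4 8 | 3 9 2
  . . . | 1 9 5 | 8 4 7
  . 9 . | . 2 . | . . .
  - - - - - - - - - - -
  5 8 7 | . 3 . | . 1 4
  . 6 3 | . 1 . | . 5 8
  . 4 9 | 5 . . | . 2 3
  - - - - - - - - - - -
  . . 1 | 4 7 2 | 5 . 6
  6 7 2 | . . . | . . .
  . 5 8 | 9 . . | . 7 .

Step 1. [r9c9∈{1}] nothing but 1 survives at r9c9. So r9c9=1.
Step 2. [r7c2∈{3}] r7c2 has the single candidate 3 ⇒ r7c2=3.
Step 3. [r9c6∈{3,6}] r9c6 is the only open cell in row 9 admitting 3 ⇒ r9c6=3.
Step 4. [r3c6∈{7}] only 7 remains possible at r3c6. So r3c6=7.
Step 5. [r3c1∈{1,3,4,8}] across row 3, 8 lands solely at r3c1, so r3c1=8.
Step 6. [r6c6∈{6}] r6c6 has the single candidate 6 ⇒ r6c6=6.
Step 7. [r3c3∈{4,5,6}] r3c3 is the only open cell in row 3 admitting 4 ⇒ r3c3=4.
Step 8. [r5c1∈{2}] nothing but 2 survives at r5c1, so r5c1=2.
Step 9. [r8c7∈{4,9}] in row 8, 4 fits only at r8c7 ⇒ r8c7=4.
Step 10. [r4c6∈{9}] r4c6's peers cover all but 9, so r4c6=9.
Step 11. [r8c4∈{8}] nothing but 8 survives at r8c4. So r8c4=8.
Step 12. [r3c7∈{1,6}] 1 has one home in row 3: r3c7 ⇒ r3c7=1.
Step 13. [r5c7∈{7,9}] 9 has one home in row 5: r5c7, so r5c7=9.
Step 14. [r7c1∈{9}] r7c1 is down to just 9. So r7c1=9.
Step 15. [r1c3∈{5}] r1c3 has the single candidate 5 ⇒ r1c3=5.
Step 16. [r2c1∈{3}] r2c1 is down to just 3 ⇒ r2c1=3.
Step 17. [r4c4∈{2}] r4c4 is down to just 2, so r4c4=2.
Step 18. [r3c4∈{3}] r3c4 has the single candidate 3 ⇒ r3c4=3.
Step 19. [r7c8∈{8}] r7c8's peers cover all but 8. So r7c8=8.
Step 20. [r5c6∈{4}] r5c6 has the single candidate 4 ⇒ r5c6=4.
Step 21. [r9c7∈{2}] r9c7 has the single candidate 2. So r9c7=2.
Step 22. [r9c1∈{4}] only 4 remains possible at r9c1, so r9c1=4.
Step 23. [r8c6∈{1}] nothing but 1 survives at r8c6 ⇒ r8c6=1.
Step 24. [r1c2∈{1}] r1c2 is down to just 1. So r1c2=1.
Step 25. [r2c2∈{2}] only 2 remains possible at r2c2 ⇒ r2c2=2.
Step 26. [r2c3∈{6}] r2c3 is down to just 6 ⇒ r2c3=6.
Step 27. [r5c4∈{7}] only 7 remains possible at r5c4. So r5c4=7.
Step 28. [r9c5∈{6}] r9c5's peers cover all but 6 ⇒ r9c5=6.
Step 29. [r8c9∈{9}] r8c9 has the single candidate 9 ⇒ r8c9=9.
Step 30. [r4c7∈{6}] r4c7 has the single candidate 6, so r4c7=6.
Step 31. [r3c9∈{5}] nothing but 5 survives at r3c9 ⇒ r3c9=5.
Step 32. [r6c5∈{8}] r6c5 is down to just 8, so r6c5=8.
Step 33. [r3c8∈{6}] r3c8's peers cover all but 6, so r3c8=6.
Step 34. [r8c5∈{5}] r8c5 is down to just 5. So r8c5=5.
Step 35. [r6c7∈{7}] r6c7 has the single candidate 7, so r6c7=7.
Step 36. [r6c1∈{1}] r6c1 has the single candidate 1, so r6c1=1.
Step 37. [r8c8∈{3}] r8c8 is down to just 3, so r8c8=3.

Answer: 7 1 5 6 4 8 3 9 2 / 3 2 6 1 9 5 8 4 7 / 8 9 4 3 2 7 1 6 5 / 5 8 7 2 3 9 6 1 4 / 2 6 3 7 1 4 9 5 8 / 1 4 9 5 8 6 7 2 3 / 9 3 1 4 7 2 5 8 6 / 6 7 2 8 5 1 4 3 9 / 4 5 8 9 6 3 2 7 1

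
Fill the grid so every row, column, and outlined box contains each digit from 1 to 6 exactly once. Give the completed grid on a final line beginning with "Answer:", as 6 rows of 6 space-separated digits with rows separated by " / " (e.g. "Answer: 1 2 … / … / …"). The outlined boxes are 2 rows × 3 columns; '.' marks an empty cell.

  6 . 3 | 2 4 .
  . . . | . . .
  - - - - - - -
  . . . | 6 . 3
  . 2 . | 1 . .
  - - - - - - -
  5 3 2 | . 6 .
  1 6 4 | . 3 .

Step 1. [r2c5∈{1,5}] r2c5 is the only open cell in col 5 admitting 1. So r2c5=1.
Step 2. [r2c3∈{5}] nothing but 5 survives at r2c3, so r2c3=5.
Step 3. [r3c1∈{4}] nothing but 4 survives at r3c1. So r3c1=4.
Step 4. [r4c5∈{5}] nothing but 5 survives at r4c5, so r4c5=5.
Step 5. [r1c2∈{1}] r1c2's peers cover all but 1. So r1c2=1.
Step 6. [r5c6∈{1,4}] row 5 places 1 nowhere but r5c6. So r5c6=1.
Step 7. [r6c6∈{2,5}] row 6 places 2 nowhere but r6c6 ⇒ r6c6=2.
Step 8. [r2c6∈{6}] only 6 remains possible at r2c6, so r2c6=6.
Step 9. [r4c1∈{3}] r4c1's peers cover all but 3, so r4c1=3.
Step 10. [r3c2∈{5}] r3c2 has the single candidate 5. So r3c2=5.
Step 11. [r2c1∈{2}] only 2 remains possible at r2c1, so r2c1=2.
Step 12. [r5c4∈{4}] nothing but 4 survives at r5c4, so r5c4=4.
Step 13. [r6c4∈{5}] r6c4's peers cover all but 5, so r6c4=5.
Step 14. [r2c4∈{3}] r2c4 has the single candidate 3. So r2c4=3.
Step 15. [r2c2∈{4}] r2c2 is down to just 4 ⇒ r2c2=4.
Step 16. [r3c5∈{2}] r3c5 is down to just 2, so r3c5=2.
Step 17. [r4c3∈{6}] r4c3 is down to just 6, so r4c3=6.
Step 18. [r1c6∈{5}] r1c6 is down to just 5, so r1c6=5.
Step 19. [r3c3∈{1}] r3c3's peers cover all but 1. So r3c3=1.
Step 20. [r4c6∈{4}] r4c6 is down to just 4, so r4c6=4.

Answer: 6 1 3 2 4 5 / 2 4 5 3 1 6 / 4 5 1 6 2 3 / 3 2 6 1 5 4 / 5 3 2 4 6 1 / 1 6 4 5 3 2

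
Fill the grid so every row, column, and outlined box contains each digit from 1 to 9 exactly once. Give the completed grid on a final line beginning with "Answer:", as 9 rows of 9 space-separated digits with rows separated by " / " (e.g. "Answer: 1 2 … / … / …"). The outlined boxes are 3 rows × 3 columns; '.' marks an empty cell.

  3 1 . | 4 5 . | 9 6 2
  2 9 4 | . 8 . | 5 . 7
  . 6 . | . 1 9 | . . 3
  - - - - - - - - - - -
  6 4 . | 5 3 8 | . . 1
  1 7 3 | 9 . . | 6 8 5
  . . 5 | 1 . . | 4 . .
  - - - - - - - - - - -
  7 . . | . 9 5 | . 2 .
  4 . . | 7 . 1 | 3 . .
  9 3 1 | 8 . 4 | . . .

Step 1. [r7c2∈{8}] r7c2's peers cover all but 8 ⇒ r7c2=8.
Step 2. [r6c5∈{2,6,7}] in col 5, 7 fits only at r6c5. So r6c5=7.
Step 3. [r6c2∈{2}] r6c2's peers cover all but 2 ⇒ r6c2=2.
Step 4. [r9c9∈{6}] r9c9's peers cover all but 6 ⇒ r9c9=6.
Step 5. [r6c9∈{9}] nothing but 9 survives at r6c9. So r6c9=9.
Step 6. [r8c5∈{2,6}] 6 has one home in col 5: r8c5, so r8c5=6.
Step 7. [r1c3∈{7,8}] across row 1, 8 lands solely at r1c3 ⇒ r1c3=8.
Step 8. [r9c7∈{7}] r9c7 has the single candidate 7 ⇒ r9c7=7.
Step 9. [r2c6∈{3,6}] across col 6, 3 lands solely at r2c6 ⇒ r2c6=3.
Step 10. [r5c6∈{2}] r5c6's peers cover all but 2 ⇒ r5c6=2.
Step 11. [r9c8∈{5}] only 5 remains possible at r9c8 ⇒ r9c8=5.
Step 12. [r6c1∈{8}] nothing but 8 survives at r6c1. So r6c1=8.
Step 13. [r8c3∈{2}] nothing but 2 survives at r8c3 ⇒ r8c3=2.
Step 14. [r3c8∈{4}] r3c8 has the single candidate 4, so r3c8=4.
Step 15. [r6c6∈{6}] r6c6 has the single candidate 6 ⇒ r6c6=6.
Step 16. [r7c3∈{6}] only 6 remains possible at r7c3 ⇒ r7c3=6.
Step 17. [r3c7∈{8}] nothing but 8 survives at r3c7. So r3c7=8.
Step 18. [r9c5∈{2}] only 2 remains possible at r9c5 ⇒ r9c5=2.
Step 19. [r2c4∈{6}] only 6 remains possible at r2c4, so r2c4=6.
Step 20. [r7c4∈{3}] r7c4 is down to just 3 ⇒ r7c4=3.
Step 21. [r8c2∈{5}] only 5 remains possible at r8c2. So r8c2=5.
Step 22. [r5c5∈{4}] only 4 remains possible at r5c5. So r5c5=4.
Step 23. [r7c7∈{1}] r7c7 is down to just 1, so r7c7=1.
Step 24. [r3c4∈{2}] r3c4 is down to just 2, so r3c4=2.
Step 25. [r6c8∈{3}] only 3 remains possible at r6c8, so r6c8=3.
Step 26. [r7c9∈{4}] only 4 remains possible at r7c9. So r7c9=4.
Step 27. [r3c3∈{7}] only 7 remains possible at r3c3. So r3c3=7.
Step 28. [r8c9∈{8}] only 8 remains possible at r8c9 ⇒ r8c9=8.
Step 29. [r4c3∈{9}] r4c3 has the single candidate 9, so r4c3=9.
Step 30. [r4c7∈{2}] r4c7's peers cover all but 2. So r4c7=2.
Step 31. [r2c8∈{1}] only 1 remains possible at r2c8, so r2c8=1.
Step 32. [r1c6∈{7}] r1c6's peers cover all but 7, so r1c6=7.
Step 33. [r8c8∈{9}] r8c8's peers cover all but 9. So r8c8=9.
Step 34. [r4c8∈{7}] nothing but 7 survives at r4c8. So r4c8=7.
Step 35. [r3c1∈{5}] r3c1 is down to just 5, so r3c1=5.

Answer: 3 1 8 4 5 7 9 6 2 / 2 9 4 6 8 3 5 1 7 / 5 6 7 2 1 9 8 4 3 / 6 4 9 5 3 8 2 7 1 / 1 7 3 9 4 2 6 8 5 / 8 2 5 1 7 6 4 3 9 / 7 8 6 3 9 5 1 2 4 / 4 5 2 7 6 1 3 9 8 / 9 3 1 8 2 4 7 5 6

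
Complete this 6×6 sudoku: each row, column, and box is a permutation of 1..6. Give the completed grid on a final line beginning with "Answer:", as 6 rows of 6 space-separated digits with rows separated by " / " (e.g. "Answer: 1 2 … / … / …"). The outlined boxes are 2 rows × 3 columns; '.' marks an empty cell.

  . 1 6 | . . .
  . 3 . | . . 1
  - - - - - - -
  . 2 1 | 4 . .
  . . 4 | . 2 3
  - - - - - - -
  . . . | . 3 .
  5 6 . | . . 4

Step 1. [r5c3∈{2}] r5c3 has the single candidate 2. So r5c3=2.
Step 2. [r1c6∈{2,5}] r1c6 is the only open cell in col 6 admitting 2, so r1c6=2.
Step 3. [r4c4∈{1,5,6}] in row 4, 1 fits only at r4c4, so r4c4=1.
Step 4. [r1c1∈{4}] only 4 remains possible at r1c1. So r1c1=4.
Step 5. [r1c5∈{5}] only 5 remains possible at r1c5 ⇒ r1c5=5.
Step 6. [r3c5∈{6}] only 6 remains possible at r3c5, so r3c5=6.
Step 7. [r5c4∈{5,6}] 5 has one home in col 4: r5c4 ⇒ r5c4=5.
Step 8. [r5c2∈{4}] r5c2 is down to just 4, so r5c2=4.
Step 9. [r2c3∈{5}] r2c3 has the single candidate 5, so r2c3=5.
Step 10. [r2c1∈{2}] nothing but 2 survives at r2c1, so r2c1=2.
Step 11. [r1c4∈{3}] nothing but 3 survives at r1c4 ⇒ r1c4=3.
Step 12. [r6c5∈{1}] r6c5 has the single candidate 1. So r6c5=1.
Step 13. [r3c6∈{5}] r3c6's peers cover all but 5. So r3c6=5.
Step 14. [r2c4∈{6}] r2c4 has the single candidate 6, so r2c4=6.
Step 15. [r5c1∈{1}] r5c1 has the single candidate 1, so r5c1=1.
Step 16. [r2c5∈{4}] r2c5 is down to just 4 ⇒ r2c5=4.
Step 17. [r5c6∈{6}] only 6 remains possible at r5c6, so r5c6=6.
Step 18. [r6c3∈{3}] nothing but 3 survives at r6c3 ⇒ r6c3=3.
Step 19. [r3c1∈{3}] nothing but 3 survives at r3c1. So r3c1=3.
Step 20. [r4c2∈{5}] r4c2's peers cover all but 5, so r4c2=5.
Step 21. [r6c4∈{2}] r6c4's peers cover all but 2, so r6c4=2.
Step 22. [r4c1∈{6}] r4c1 has the single candidate 6. So r4c1=6.

Answer: 4 1 6 3 5 2 / 2 3 5 6 4 1 / 3 2 1 4 6 5 / 6 5 4 1 2 3 / 1 4 2 5 3 6 / 5 6 3 2 1 4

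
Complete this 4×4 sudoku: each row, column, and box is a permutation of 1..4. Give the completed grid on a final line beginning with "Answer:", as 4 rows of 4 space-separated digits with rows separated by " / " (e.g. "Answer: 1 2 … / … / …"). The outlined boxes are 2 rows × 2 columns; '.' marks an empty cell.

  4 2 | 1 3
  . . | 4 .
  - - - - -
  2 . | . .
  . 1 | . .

Step 1. [r4c1∈{3}] only 3 remains possible at r4c1, so r4c1=3.
Step 2. [r4c4∈{2,4}] across row 4, 4 lands solely at r4c4. So r4c4=4.
Step 3. [r4c3∈{2}] nothing but 2 survives at r4c3. So r4c3=2.
Step 4. [r2c4∈{2}] r2c4 has the single candidate 2 ⇒ r2c4=2.
Step 5. [r3c4∈{1}] r3c4 has the single candidate 1. So r3c4=1.
Step 6. [r3c3∈{3}] only 3 remains possible at r3c3 ⇒ r3c3=3.
Step 7. [r2c2∈{3}] r2c2 has the single candidate 3, so r2c2=3.
Step 8. [r3c2∈{4}] r3c2's peers cover all but 4, so r3c2=4.
Step 9. [r2c1∈{1}] r2c1 has the single candidate 1 ⇒ r2c1=1.

Answer: 4 2 1 3 / 1 3 4 2 / 2 4 3 1 / 3 1 2 4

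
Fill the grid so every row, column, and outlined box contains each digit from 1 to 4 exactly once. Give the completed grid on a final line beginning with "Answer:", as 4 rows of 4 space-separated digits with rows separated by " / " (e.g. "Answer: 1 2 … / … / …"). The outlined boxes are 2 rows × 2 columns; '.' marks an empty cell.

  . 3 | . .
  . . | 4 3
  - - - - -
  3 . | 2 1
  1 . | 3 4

Step 1. [r2c1∈{2}] only 2 remains possible at r2c1. So r2c1=2.
Step 2. [r3c2∈{4}] r3c2's peers cover all but 4, so r3c2=4.
Step 3. [r1c1∈{4}] r1c1 is down to just 4. So r1c1=4.
Step 4. [r2c2∈{1}] nothing but 1 survives at r2c2, so r2c2=1.
Step 5. [r4c2∈{2}] nothing but 2 survives at r4c2, so r4c2=2.
Step 6. [r1c3∈{1}] r1c3 is down to just 1 ⇒ r1c3=1.
Step 7. [r1c4∈{2}] r1c4 is down to just 2 ⇒ r1c4=2.

Answer: 4 3 1 2 / 2 1 4 3 / 3 4 2 1 / 1 2 3 4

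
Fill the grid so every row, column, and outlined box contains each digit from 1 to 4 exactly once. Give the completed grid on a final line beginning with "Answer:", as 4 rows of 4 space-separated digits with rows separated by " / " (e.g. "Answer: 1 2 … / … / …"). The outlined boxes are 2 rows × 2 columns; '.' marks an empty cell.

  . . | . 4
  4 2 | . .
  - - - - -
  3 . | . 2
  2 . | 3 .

Step 1. [r2c3∈{1}] r2c3 is down to just 1. So r2c3=1.
Step 2. [r3c2∈{1,4}] row 3 places 1 nowhere but r3c2. So r3c2=1.
Step 3. [r1c2∈{3}] only 3 remains possible at r1c2. So r1c2=3.
Step 4. [r1c1∈{1}] nothing but 1 survives at r1c1 ⇒ r1c1=1.
Step 5. [r3c3∈{4}] r3c3 has the single candidate 4 ⇒ r3c3=4.
Step 6. [r4c4∈{1}] r4c4 has the single candidate 1. So r4c4=1.
Step 7. [r1c3∈{2}] only 2 remains possible at r1c3, so r1c3=2.
Step 8. [r4c2∈{4}] nothing but 4 survives at r4c2, so r4c2=4.
Step 9. [r2c4∈{3}] nothing but 3 survives at r2c4. So r2c4=3.

Answer: 1 3 2 4 / 4 2 1 3 / 3 1 4 2 / 2 4 3 1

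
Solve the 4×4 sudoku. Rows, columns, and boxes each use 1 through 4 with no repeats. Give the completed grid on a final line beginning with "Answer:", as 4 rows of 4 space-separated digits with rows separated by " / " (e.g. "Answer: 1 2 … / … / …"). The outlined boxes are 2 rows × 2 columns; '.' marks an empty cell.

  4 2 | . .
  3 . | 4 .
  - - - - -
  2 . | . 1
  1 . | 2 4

Step 1. [r3c3∈{3}] nothing but 3 survives at r3c3 ⇒ r3c3=3.
Step 2. [r1c4∈{3}] nothing but 3 survives at r1c4. So r1c4=3.
Step 3. [r3c2∈{4}] r3c2 is down to just 4, so r3c2=4.
Step 4. [r2c2∈{1}] r2c2 has the single candidate 1, so r2c2=1.
Step 5. [r2c4∈{2}] r2c4 is down to just 2. So r2c4=2.
Step 6. [r4c2∈{3}] only 3 remains possible at r4c2, so r4c2=3.
Step 7. [r1c3∈{1}] nothing but 1 survives at r1c3 ⇒ r1c3=1.

Answer: 4 2 1 3 / 3 1 4 2 / 2 4 3 1 / 1 3 2 4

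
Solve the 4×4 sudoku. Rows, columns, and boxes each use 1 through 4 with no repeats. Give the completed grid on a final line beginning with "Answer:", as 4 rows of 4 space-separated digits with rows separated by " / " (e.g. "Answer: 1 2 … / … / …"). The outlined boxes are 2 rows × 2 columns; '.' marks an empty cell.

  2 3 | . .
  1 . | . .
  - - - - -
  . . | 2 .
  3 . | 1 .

Step 1. [r4c4∈{4}] r4c4's peers cover all but 4 ⇒ r4c4=4.
Step 2. [r2c2∈{4}] nothing but 4 survives at r2c2, so r2c2=4.
Step 3. [r3c4∈{3}] r3c4 is down to just 3 ⇒ r3c4=3.
Step 4. [r2c4∈{2}] only 2 remains possible at r2c4, so r2c4=2.
Step 5. [r1c3∈{4}] r1c3's peers cover all but 4 ⇒ r1c3=4.
Step 6. [r4c2∈{2}] r4c2 is down to just 2. So r4c2=2.
Step 7. [r3c2∈{1}] r3c2 is down to just 1. So r3c2=1.
Step 8. [r3c1∈{4}] r3c1 has the single candidate 4. So r3c1=4.
Step 9. [r2c3∈{3}] r2c3 is down to just 3, so r2c3=3.
Step 10. [r1c4∈{1}] r1c4 has the single candidate 1. So r1c4=1.

Answer: 2 3 4 1 / 1 4 3 2 / 4 1 2 3 / 3 2 1 4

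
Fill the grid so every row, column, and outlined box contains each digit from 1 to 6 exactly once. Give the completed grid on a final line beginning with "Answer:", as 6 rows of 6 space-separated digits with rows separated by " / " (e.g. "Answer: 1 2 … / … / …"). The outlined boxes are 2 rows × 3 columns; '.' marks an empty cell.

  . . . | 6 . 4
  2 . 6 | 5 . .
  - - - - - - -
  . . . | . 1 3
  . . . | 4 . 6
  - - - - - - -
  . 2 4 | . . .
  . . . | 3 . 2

Step 1. [r4c5∈{2,5}] r4c5 is the only open cell in box 4 admitting 5, so r4c5=5.
Step 2. [r5c1∈{1,3,5,6}] row 5 places 3 nowhere but r5c1 ⇒ r5c1=3.
Step 3. [r4c1∈{1}] nothing but 1 survives at r4c1. So r4c1=1.
Step 4. [r1c1∈{5}] only 5 remains possible at r1c1, so r1c1=5.
Step 5. [r4c2∈{3}] r4c2's peers cover all but 3, so r4c2=3.
Step 6. [r6c1∈{6}] only 6 remains possible at r6c1. So r6c1=6.
Step 7. [r1c2∈{1}] only 1 remains possible at r1c2. So r1c2=1.
Step 8. [r6c2∈{5}] only 5 remains possible at r6c2, so r6c2=5.
Step 9. [r3c2∈{4,6}] r3c2 is the only open cell in row 3 admitting 6 ⇒ r3c2=6.
Step 10. [r3c4∈{2}] only 2 remains possible at r3c4, so r3c4=2.
Step 11. [r5c4∈{1}] only 1 remains possible at r5c4. So r5c4=1.
Step 12. [r1c5∈{2,3}] r1c5 is the only open cell in row 1 admitting 2, so r1c5=2.
Step 13. [r4c3∈{2}] r4c3 is down to just 2, so r4c3=2.
Step 14. [r3c3∈{5}] r3c3's peers cover all but 5 ⇒ r3c3=5.
Step 15. [r1c3∈{3}] nothing but 3 survives at r1c3, so r1c3=3.
Step 16. [r2c2∈{4}] r2c2 is down to just 4. So r2c2=4.
Step 17. [r6c3∈{1}] nothing but 1 survives at r6c3, so r6c3=1.
Step 18. [r2c6∈{1}] only 1 remains possible at r2c6, so r2c6=1.
Step 19. [r6c5∈{4}] r6c5 has the single candidate 4 ⇒ r6c5=4.
Step 20. [r3c1∈{4}] r3c1's peers cover all but 4 ⇒ r3c1=4.
Step 21. [r5c5∈{6}] r5c5 is down to just 6 ⇒ r5c5=6.
Step 22. [r2c5∈{3}] r2c5 is down to just 3, so r2c5=3.
Step 23. [r5c6∈{5}] r5c6's peers cover all but 5. So r5c6=5.

Answer: 5 1 3 6 2 4 / 2 4 6 5 3 1 / 4 6 5 2 1 3 / 1 3 2 4 5 6 / 3 2 4 1 6 5 / 6 5 1 3 4 2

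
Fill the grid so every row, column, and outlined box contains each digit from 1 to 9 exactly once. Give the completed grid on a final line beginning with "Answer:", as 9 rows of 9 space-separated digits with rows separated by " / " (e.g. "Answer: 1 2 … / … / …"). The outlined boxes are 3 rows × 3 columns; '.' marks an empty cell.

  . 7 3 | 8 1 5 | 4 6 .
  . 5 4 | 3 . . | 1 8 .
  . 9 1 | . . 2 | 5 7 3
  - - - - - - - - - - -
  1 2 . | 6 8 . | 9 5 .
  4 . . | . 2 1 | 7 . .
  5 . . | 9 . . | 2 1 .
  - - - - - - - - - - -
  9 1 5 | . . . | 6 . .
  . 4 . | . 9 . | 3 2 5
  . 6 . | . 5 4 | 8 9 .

Step 1. [r4c6∈{3,7}] across row 4, 3 lands solely at r4c6 ⇒ r4c6=3.
Step 2. [r6c6∈{7}] r6c6 is down to just 7, so r6c6=7.
Step 3. [r1c1∈{2}] r1c1 is down to just 2. So r1c1=2.
Step 4. [r2c1∈{6}] r2c1 has the single candidate 6 ⇒ r2c1=6.
Step 5. [r8c4∈{1,7}] across row 8, 1 lands solely at r8c4, so r8c4=1.
Step 6. [r6c2∈{3,8}] row 6 places 3 nowhere but r6c2 ⇒ r6c2=3.
Step 7. [r5c2∈{8}] only 8 remains possible at r5c2, so r5c2=8.
Step 8. [r8c3∈{7,8}] across col 3, 8 lands solely at r8c3. So r8c3=8.
Step 9. [r8c1∈{7}] r8c1 is down to just 7, so r8c1=7.
Step 10. [r6c5∈{4}] nothing but 4 survives at r6c5. So r6c5=4.
Step 11. [r7c4∈{2,7}] in row 7, 2 fits only at r7c4 ⇒ r7c4=2.
Step 12. [r5c9∈{6}] r5c9 has the single candidate 6. So r5c9=6.
Step 13. [r9c4∈{7}] r9c4's peers cover all but 7. So r9c4=7.
Step 14. [r7c9∈{4,7}] row 7 places 7 nowhere but r7c9. So r7c9=7.
Step 15. [r2c9∈{2,9}] in row 2, 2 fits only at r2c9 ⇒ r2c9=2.
Step 16. [r9c9∈{1}] only 1 remains possible at r9c9 ⇒ r9c9=1.
Step 17. [r3c1∈{8}] r3c1's peers cover all but 8 ⇒ r3c1=8.
Step 18. [r6c9∈{8}] r6c9 is down to just 8, so r6c9=8.
Step 19. [r4c3∈{7}] only 7 remains possible at r4c3. So r4c3=7.
Step 20. [r5c8∈{3}] only 3 remains possible at r5c8 ⇒ r5c8=3.
Step 21. [r4c9∈{4}] r4c9's peers cover all but 4. So r4c9=4.
Step 22. [r5c3∈{9}] only 9 remains possible at r5c3. So r5c3=9.
Step 23. [r9c1∈{3}] r9c1's peers cover all but 3. So r9c1=3.
Step 24. [r3c4∈{4}] r3c4 is down to just 4, so r3c4=4.
Step 25. [r6c3∈{6}] r6c3 is down to just 6, so r6c3=6.
Step 26. [r3c5∈{6}] nothing but 6 survives at r3c5. So r3c5=6.
Step 27. [r2c5∈{7}] nothing but 7 survives at r2c5 ⇒ r2c5=7.
Step 28. [r7c6∈{8}] r7c6 has the single candidate 8, so r7c6=8.
Step 29. [r7c8∈{4}] nothing but 4 survives at r7c8, so r7c8=4.
Step 30. [r1c9∈{9}] only 9 remains possible at r1c9 ⇒ r1c9=9.
Step 31. [r8c6∈{6}] only 6 remains possible at r8c6, so r8c6=6.
Step 32. [r2c6∈{9}] only 9 remains possible at r2c6. So r2c6=9.
Step 33. [r5c4∈{5}] only 5 remains possible at r5c4, so r5c4=5.
Step 34. [r7c5∈{3}] only 3 remains possible at r7c5. So r7c5=3.
Step 35. [r9c3∈{2}] r9c3's peers cover all but 2, so r9c3=2.

Answer: 2 7 3 8 1 5 4 6 9 / 6 5 4 3 7 9 1 8 2 / 8 9 1 4 6 2 5 7 3 / 1 2 7 6 8 3 9 5 4 / 4 8 9 5 2 1 7 3 6 / 5 3 6 9 4 7 2 1 8 / 9 1 5 2 3 8 6 4 7 / 7 4 8 1 9 6 3 2 5 / 3 6 2 7 5 4 8 9 1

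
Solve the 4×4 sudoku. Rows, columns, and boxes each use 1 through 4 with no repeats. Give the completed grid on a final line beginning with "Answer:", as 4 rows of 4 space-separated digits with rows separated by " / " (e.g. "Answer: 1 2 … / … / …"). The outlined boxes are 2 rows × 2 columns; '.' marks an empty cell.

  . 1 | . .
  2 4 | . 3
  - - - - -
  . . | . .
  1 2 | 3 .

Step 1. [r3c1∈{3,4}] across col 1, 4 lands solely at r3c1, so r3c1=4.
Step 2. [r1c3∈{2,4}] 4 has one home in col 3: r1c3 ⇒ r1c3=4.
Step 3. [r3c4∈{1,2}] col 4 places 1 nowhere but r3c4 ⇒ r3c4=1.
Step 4. [r1c1∈{3}] only 3 remains possible at r1c1. So r1c1=3.
Step 5. [r3c3∈{2}] nothing but 2 survives at r3c3, so r3c3=2.
Step 6. [r1c4∈{2}] only 2 remains possible at r1c4. So r1c4=2.
Step 7. [r2c3∈{1}] r2c3's peers cover all but 1. So r2c3=1.
Step 8. [r4c4∈{4}] only 4 remains possible at r4c4 ⇒ r4c4=4.
Step 9. [r3c2∈{3}] r3c2's peers cover all but 3 ⇒ r3c2=3.

Answer: 3 1 4 2 / 2 4 1 3 / 4 3 2 1 / 1 2 3 4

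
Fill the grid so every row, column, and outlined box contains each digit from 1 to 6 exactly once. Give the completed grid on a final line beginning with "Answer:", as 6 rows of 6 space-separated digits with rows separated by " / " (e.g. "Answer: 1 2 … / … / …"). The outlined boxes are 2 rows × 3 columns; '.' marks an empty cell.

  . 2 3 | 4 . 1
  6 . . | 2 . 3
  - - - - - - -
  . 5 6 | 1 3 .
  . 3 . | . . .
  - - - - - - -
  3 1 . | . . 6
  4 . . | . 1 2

Step 1. [r4c3∈{1,2,4}] box 3 places 4 nowhere but r4c3, so r4c3=4.
Step 2. [r5c4∈{5}] r5c4's peers cover all but 5 ⇒ r5c4=5.
Step 3. [r4c5∈{2,5,6}] across col 5, 2 lands solely at r4c5 ⇒ r4c5=2.
Step 4. [r2c5∈{5}] r2c5 has the single candidate 5. So r2c5=5.
Step 5. [r6c2∈{6}] r6c2 has the single candidate 6, so r6c2=6.
Step 6. [r1c1∈{5}] r1c1 is down to just 5 ⇒ r1c1=5.
Step 7. [r4c6∈{5}] r4c6's peers cover all but 5. So r4c6=5.
Step 8. [r5c5∈{4}] only 4 remains possible at r5c5 ⇒ r5c5=4.
Step 9. [r3c6∈{4}] r3c6 has the single candidate 4 ⇒ r3c6=4.
Step 10. [r6c3∈{5}] r6c3 is down to just 5. So r6c3=5.
Step 11. [r1c5∈{6}] r1c5 has the single candidate 6. So r1c5=6.
Step 12. [r4c1∈{1}] r4c1's peers cover all but 1 ⇒ r4c1=1.
Step 13. [r2c3∈{1}] r2c3's peers cover all but 1, so r2c3=1.
Step 14. [r6c4∈{3}] r6c4 has the single candidate 3 ⇒ r6c4=3.
Step 15. [r2c2∈{4}] nothing but 4 survives at r2c2 ⇒ r2c2=4.
Step 16. [r3c1∈{2}] r3c1 has the single candidate 2, so r3c1=2.
Step 17. [r5c3∈{2}] r5c3's peers cover all but 2, so r5c3=2.
Step 18. [r4c4∈{6}] r4c4's peers cover all but 6 ⇒ r4c4=6.

Answer: 5 2 3 4 6 1 / 6 4 1 2 5 3 / 2 5 6 1 3 4 / 1 3 4 6 2 5 / 3 1 2 5 4 6 / 4 6 5 3 1 2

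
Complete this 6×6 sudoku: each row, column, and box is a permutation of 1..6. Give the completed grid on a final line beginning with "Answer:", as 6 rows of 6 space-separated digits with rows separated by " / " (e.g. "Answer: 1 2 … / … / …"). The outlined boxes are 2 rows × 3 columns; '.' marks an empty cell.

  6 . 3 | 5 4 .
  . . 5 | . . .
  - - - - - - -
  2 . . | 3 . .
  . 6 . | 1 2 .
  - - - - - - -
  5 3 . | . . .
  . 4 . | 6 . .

Step 1. [r5c5∈{1}] r5c5 has the single candidate 1, so r5c5=1.
Step 2. [r2c4∈{2}] nothing but 2 survives at r2c4. So r2c4=2.
Step 3. [r2c2∈{1}] only 1 remains possible at r2c2 ⇒ r2c2=1.
Step 4. [r4c6∈{4,5}] in row 4, 5 fits only at r4c6. So r4c6=5.
Step 5. [r3c6∈{4,6}] 4 has one home in box 4: r3c6 ⇒ r3c6=4.
Step 6. [r2c6∈{3,6}] across col 6, 6 lands solely at r2c6 ⇒ r2c6=6.
Step 7. [r6c6∈{2,3}] col 6 places 3 nowhere but r6c6. So r6c6=3.
Step 8. [r6c3∈{1,2}] across row 6, 2 lands solely at r6c3. So r6c3=2.
Step 9. [r4c1∈{3,4}] in row 4, 3 fits only at r4c1, so r4c1=3.
Step 10. [r4c3∈{4}] r4c3's peers cover all but 4. So r4c3=4.
Step 11. [r5c6∈{2}] only 2 remains possible at r5c6, so r5c6=2.
Step 12. [r2c5∈{3}] r2c5 has the single candidate 3, so r2c5=3.
Step 13. [r1c6∈{1}] r1c6's peers cover all but 1, so r1c6=1.
Step 14. [r6c1∈{1}] r6c1's peers cover all but 1, so r6c1=1.
Step 15. [r2c1∈{4}] only 4 remains possible at r2c1, so r2c1=4.
Step 16. [r5c3∈{6}] only 6 remains possible at r5c3, so r5c3=6.
Step 17. [r3c2∈{5}] nothing but 5 survives at r3c2, so r3c2=5.
Step 18. [r5c4∈{4}] r5c4 is down to just 4 ⇒ r5c4=4.
Step 19. [r3c5∈{6}] only 6 remains possible at r3c5 ⇒ r3c5=6.
Step 20. [r6c5∈{5}] only 5 remains possible at r6c5 ⇒ r6c5=5.
Step 21. [r3c3∈{1}] r3c3's peers cover all but 1, so r3c3=1.
Step 22. [r1c2∈{2}] r1c2 has the single candidate 2 ⇒ r1c2=2.

Answer: 6 2 3 5 4 1 / 4 1 5 2 3 6 / 2 5 1 3 6 4 / 3 6 4 1 2 5 / 5 3 6 4 1 2 / 1 4 2 6 5 3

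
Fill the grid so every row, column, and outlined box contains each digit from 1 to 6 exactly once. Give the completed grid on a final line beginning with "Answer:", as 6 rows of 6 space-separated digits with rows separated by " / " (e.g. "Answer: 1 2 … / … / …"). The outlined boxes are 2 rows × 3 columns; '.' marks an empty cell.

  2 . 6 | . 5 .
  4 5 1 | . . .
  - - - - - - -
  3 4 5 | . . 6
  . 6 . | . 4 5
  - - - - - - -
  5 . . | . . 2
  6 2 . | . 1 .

Step 1. [r4c4∈{1,2,3}] across row 4, 3 lands solely at r4c4 ⇒ r4c4=3.
Step 2. [r1c6∈{1,3,4}] r1c6 is the only open cell in col 6 admitting 1. So r1c6=1.
Step 3. [r6c6∈{3,4}] r6c6 is the only open cell in col 6 admitting 4 ⇒ r6c6=4.
Step 4. [r5c5∈{3,6}] 3 has one home in box 6: r5c5 ⇒ r5c5=3.
Step 5. [r2c5∈{2,6}] r2c5 is the only open cell in col 5 admitting 6, so r2c5=6.
Step 6. [r2c4∈{2}] r2c4's peers cover all but 2 ⇒ r2c4=2.
Step 7. [r6c4∈{5}] only 5 remains possible at r6c4. So r6c4=5.
Step 8. [r2c6∈{3}] r2c6 is down to just 3. So r2c6=3.
Step 9. [r1c2∈{3}] r1c2's peers cover all but 3, so r1c2=3.
Step 10. [r3c5∈{2}] nothing but 2 survives at r3c5. So r3c5=2.
Step 11. [r1c4∈{4}] only 4 remains possible at r1c4 ⇒ r1c4=4.
Step 12. [r5c4∈{6}] r5c4 is down to just 6 ⇒ r5c4=6.
Step 13. [r5c2∈{1}] r5c2's peers cover all but 1, so r5c2=1.
Step 14. [r3c4∈{1}] r3c4 has the single candidate 1. So r3c4=1.
Step 15. [r6c3∈{3}] only 3 remains possible at r6c3, so r6c3=3.
Step 16. [r5c3∈{4}] r5c3 is down to just 4, so r5c3=4.
Step 17. [r4c3∈{2}] r4c3's peers cover all but 2. So r4c3=2.
Step 18. [r4c1∈{1}] nothing but 1 survives at r4c1. So r4c1=1.

Answer: 2 3 6 4 5 1 / 4 5 1 2 6 3 / 3 4 5 1 2 6 / 1 6 2 3 4 5 / 5 1 4 6 3 2 / 6 2 3 5 1 4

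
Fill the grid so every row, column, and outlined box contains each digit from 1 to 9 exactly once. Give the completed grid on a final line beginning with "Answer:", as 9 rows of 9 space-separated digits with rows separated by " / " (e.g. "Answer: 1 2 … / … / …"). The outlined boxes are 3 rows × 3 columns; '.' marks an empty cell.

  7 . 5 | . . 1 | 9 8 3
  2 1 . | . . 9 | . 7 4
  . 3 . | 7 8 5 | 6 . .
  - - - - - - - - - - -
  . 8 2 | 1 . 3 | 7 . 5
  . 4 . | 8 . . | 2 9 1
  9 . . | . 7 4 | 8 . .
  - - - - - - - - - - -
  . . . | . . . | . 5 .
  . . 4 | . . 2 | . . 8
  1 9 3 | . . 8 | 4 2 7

Step 1. [r4c1∈{6}] r4c1 has the single candidate 6. So r4c1=6.
Step 2. [r1c2∈{6}] r1c2 is down to just 6, so r1c2=6.
Step 3. [r7c3∈{6,7,8}] in col 3, 6 fits only at r7c3. So r7c3=6.
Step 4. [r8c8∈{1,3,6}] r8c8 is the only open cell in box 9 admitting 6 ⇒ r8c8=6.
Step 5. [r8c1∈{5}] r8c1's peers cover all but 5. So r8c1=5.
Step 6. [r5c5∈{5,6}] in row 5, 5 fits only at r5c5. So r5c5=5.
Step 7. [r7c9∈{9}] nothing but 9 survives at r7c9. So r7c9=9.
Step 8. [r6c4∈{2,6}] row 6 places 2 nowhere but r6c4 ⇒ r6c4=2.
Step 9. [r9c5∈{6}] r9c5 is down to just 6, so r9c5=6.
Step 10. [r2c5∈{3}] r2c5 has the single candidate 3 ⇒ r2c5=3.
Step 11. [r8c4∈{3,9}] across col 4, 9 lands solely at r8c4 ⇒ r8c4=9.
Step 12. [r1c4∈{4}] r1c4's peers cover all but 4, so r1c4=4.
Step 13. [r8c5∈{1}] r8c5 is down to just 1 ⇒ r8c5=1.
Step 14. [r7c6∈{7}] r7c6 is down to just 7, so r7c6=7.
Step 15. [r8c7∈{3}] r8c7 has the single candidate 3 ⇒ r8c7=3.
Step 16. [r2c4∈{6}] nothing but 6 survives at r2c4. So r2c4=6.
Step 17. [r7c5∈{4}] nothing but 4 survives at r7c5. So r7c5=4.
Step 18. [r3c9∈{2}] nothing but 2 survives at r3c9. So r3c9=2.
Step 19. [r5c6∈{6}] r5c6's peers cover all but 6 ⇒ r5c6=6.
Step 20. [r6c9∈{6}] nothing but 6 survives at r6c9 ⇒ r6c9=6.
Step 21. [r4c5∈{9}] r4c5 is down to just 9, so r4c5=9.
Step 22. [r3c3∈{9}] r3c3 is down to just 9, so r3c3=9.
Step 23. [r7c4∈{3}] r7c4 has the single candidate 3. So r7c4=3.
Step 24. [r4c8∈{4}] r4c8's peers cover all but 4 ⇒ r4c8=4.
Step 25. [r7c2∈{2}] nothing but 2 survives at r7c2, so r7c2=2.
Step 26. [r7c7∈{1}] r7c7 has the single candidate 1 ⇒ r7c7=1.
Step 27. [r2c7∈{5}] r2c7 is down to just 5. So r2c7=5.
Step 28. [r3c8∈{1}] only 1 remains possible at r3c8 ⇒ r3c8=1.
Step 29. [r6c8∈{3}] only 3 remains possible at r6c8, so r6c8=3.
Step 30. [r7c1∈{8}] r7c1 has the single candidate 8, so r7c1=8.
Step 31. [r5c3∈{7}] nothing but 7 survives at r5c3. So r5c3=7.
Step 32. [r6c2∈{5}] r6c2 has the single candidate 5, so r6c2=5.
Step 33. [r5c1∈{3}] r5c1 is down to just 3. So r5c1=3.
Step 34. [r2c3∈{8}] r2c3 has the single candidate 8, so r2c3=8.
Step 35. [r8c2∈{7}] r8c2's peers cover all but 7. So r8c2=7.
Step 36. [r6c3∈{1}] nothing but 1 survives at r6c3. So r6c3=1.
Step 37. [r1c5∈{2}] nothing but 2 survives at r1c5 ⇒ r1c5=2.
Step 38. [r3c1∈{4}] nothing but 4 survives at r3c1, so r3c1=4.
Step 39. [r9c4∈{5}] r9c4's peers cover all but 5 ⇒ r9c4=5.

Answer: 7 6 5 4 2 1 9 8 3 / 2 1 8 6 3 9 5 7 4 / 4 3 9 7 8 5 6 1 2 / 6 8 2 1 9 3 7 4 5 / 3 4 7 8 5 6 2 9 1 / 9 5 1 2 7 4 8 3 6 / 8 2 6 3 4 7 1 5 9 / 5 7 4 9 1 2 3 6 8 / 1 9 3 5 6 8 4 2 7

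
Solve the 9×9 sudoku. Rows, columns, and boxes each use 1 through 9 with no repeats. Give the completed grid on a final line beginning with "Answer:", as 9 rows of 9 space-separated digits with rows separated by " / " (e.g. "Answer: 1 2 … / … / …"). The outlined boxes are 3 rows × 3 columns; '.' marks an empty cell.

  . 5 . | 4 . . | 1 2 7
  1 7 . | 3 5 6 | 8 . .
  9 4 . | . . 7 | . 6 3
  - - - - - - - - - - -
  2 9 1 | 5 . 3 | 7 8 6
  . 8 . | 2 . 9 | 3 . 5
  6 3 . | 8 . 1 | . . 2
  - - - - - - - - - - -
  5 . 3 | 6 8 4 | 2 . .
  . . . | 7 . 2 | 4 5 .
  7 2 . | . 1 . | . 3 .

Step 1. [r9c3∈{4,6,8,9}] across row 9, 4 lands solely at r9c3 ⇒ r9c3=4.
Step 2. [r8c3∈{6,8,9}] in col 3, 9 fits only at r8c3. So r8c3=9.
Step 3. [r7c2∈{1}] only 1 remains possible at r7c2. So r7c2=1.
Step 4. [r7c9∈{9}] r7c9 has the single candidate 9 ⇒ r7c9=9.
Step 5. [r3c3∈{2,8}] in row 3, 8 fits only at r3c3, so r3c3=8.
Step 6. [r5c5∈{4,6,7}] in row 5, 6 fits only at r5c5. So r5c5=6.
Step 7. [r2c8∈{4,9}] r2c8 is the only open cell in row 2 admitting 9. So r2c8=9.
Step 8. [r6c5∈{4,7}] in col 5, 7 fits only at r6c5 ⇒ r6c5=7.
Step 9. [r5c8∈{1,4}] in row 5, 1 fits only at r5c8. So r5c8=1.
Step 10. [r8c9∈{1,8}] in row 8, 1 fits only at r8c9. So r8c9=1.
Step 11. [r6c3∈{5}] r6c3 is down to just 5. So r6c3=5.
Step 12. [r9c9∈{8}] only 8 remains possible at r9c9. So r9c9=8.
Step 13. [r1c3∈{6}] r1c3's peers cover all but 6, so r1c3=6.
Step 14. [r2c3∈{2}] only 2 remains possible at r2c3, so r2c3=2.
Step 15. [r1c6∈{8}] r1c6's peers cover all but 8, so r1c6=8.
Step 16. [r1c1∈{3}] nothing but 3 survives at r1c1. So r1c1=3.
Step 17. [r3c7∈{5}] r3c7 has the single candidate 5 ⇒ r3c7=5.
Step 18. [r6c8∈{4}] nothing but 4 survives at r6c8 ⇒ r6c8=4.
Step 19. [r5c3∈{7}] only 7 remains possible at r5c3, so r5c3=7.
Step 20. [r3c5∈{2}] only 2 remains possible at r3c5. So r3c5=2.
Step 21. [r6c7∈{9}] r6c7's peers cover all but 9. So r6c7=9.
Step 22. [r3c4∈{1}] nothing but 1 survives at r3c4. So r3c4=1.
Step 23. [r9c6∈{5}] nothing but 5 survives at r9c6 ⇒ r9c6=5.
Step 24. [r4c5∈{4}] r4c5's peers cover all but 4 ⇒ r4c5=4.
Step 25. [r7c8∈{7}] r7c8's peers cover all but 7, so r7c8=7.
Step 26. [r9c4∈{9}] r9c4's peers cover all but 9 ⇒ r9c4=9.
Step 27. [r8c1∈{8}] r8c1 has the single candidate 8, so r8c1=8.
Step 28. [r2c9∈{4}] r2c9's peers cover all but 4, so r2c9=4.
Step 29. [r1c5∈{9}] r1c5 has the single candidate 9, so r1c5=9.
Step 30. [r5c1∈{4}] nothing but 4 survives at r5c1, so r5c1=4.
Step 31. [r8c5∈{3}] only 3 remains possible at r8c5, so r8c5=3.
Step 32. [r8c2∈{6}] r8c2 has the single candidate 6 ⇒ r8c2=6.
Step 33. [r9c7∈{6}] only 6 remains possible at r9c7. So r9c7=6.

Answer: 3 5 6 4 9 8 1 2 7 / 1 7 2 3 5 6 8 9 4 / 9 4 8 1 2 7 5 6 3 / 2 9 1 5 4 3 7 8 6 / 4 8 7 2 6 9 3 1 5 / 6 3 5 8 7 1 9 4 2 / 5 1 3 6 8 4 2 7 9 / 8 6 9 7 3 2 4 5 1 / 7 2 4 9 1 5 6 3 8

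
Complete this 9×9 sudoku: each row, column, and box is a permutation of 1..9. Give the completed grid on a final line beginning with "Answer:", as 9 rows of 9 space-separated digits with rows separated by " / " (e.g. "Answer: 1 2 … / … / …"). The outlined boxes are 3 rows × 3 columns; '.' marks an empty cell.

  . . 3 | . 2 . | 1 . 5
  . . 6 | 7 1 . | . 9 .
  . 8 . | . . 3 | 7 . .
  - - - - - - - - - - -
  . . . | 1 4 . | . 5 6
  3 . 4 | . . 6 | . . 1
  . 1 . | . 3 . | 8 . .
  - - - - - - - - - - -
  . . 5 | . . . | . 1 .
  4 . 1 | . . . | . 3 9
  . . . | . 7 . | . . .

Step 1. [r8c2∈{2,6,7}] row 8 places 7 nowhere but r8c2. So r8c2=7.
Step 2. [r6c1∈{2,5,6,7,9}] in row 6, 6 fits only at r6c1, so r6c1=6.
Step 3. [r9c6∈{1,2,4,5,8,9}] across row 9, 1 lands solely at r9c6 ⇒ r9c6=1.
Step 4. [r5c2∈{2,5,9}] in box 4, 5 fits only at r5c2, so r5c2=5.
Step 5. [r2c9∈{2,3,4,8}] col 9 places 3 nowhere but r2c9, so r2c9=3.
Step 6. [r2c6∈{4,5,8}] r2c6 is the only open cell in row 2 admitting 8, so r2c6=8.
Step 7. [r7c9∈{2,4,7,8}] across row 7, 7 lands solely at r7c9. So r7c9=7.
Step 8. [r9c9∈{2,4,8}] across col 9, 8 lands solely at r9c9, so r9c9=8.
Step 9. [r7c1∈{2,8,9}] r7c1 is the only open cell in box 7 admitting 8 ⇒ r7c1=8.
Step 10. [r3c1∈{1,2,5,9}] across row 3, 1 lands solely at r3c1 ⇒ r3c1=1.
Step 11. [r4c3∈{2,7,8,9}] r4c3 is the only open cell in row 4 admitting 8. So r4c3=8.
Step 12. [r6c3∈{2,7,9}] r6c3 is the only open cell in col 3 admitting 7 ⇒ r6c3=7.
Step 13. [r1c8∈{4,6,8}] row 1 places 8 nowhere but r1c8, so r1c8=8.
Step 14. [r1c4∈{4,6,9}] 6 has one home in row 1: r1c4 ⇒ r1c4=6.
Step 15. [r3c8∈{2,4,6}] across row 3, 6 lands solely at r3c8. So r3c8=6.
Step 16. [r4c6∈{2,7,9}] r4c6 is the only open cell in row 4 admitting 7, so r4c6=7.
Step 17. [r4c7∈{2,3,9}] 3 has one home in row 4: r4c7 ⇒ r4c7=3.
Step 18. [r5c7∈{2,9}] across col 7, 9 lands solely at r5c7, so r5c7=9.
Step 19. [r5c5∈{8}] nothing but 8 survives at r5c5 ⇒ r5c5=8.
Step 20. [r5c4∈{2}] r5c4's peers cover all but 2, so r5c4=2.
Step 21. [r7c2∈{2,3,6,9}] r9c1 and r9c3 in box 7 both hold exactly {2,9}; those values are spoken for. So r7c2≠2.
Step 22. [r9c2∈{2,3,6,9}] r9c1 and r9c3 in row 9 both hold exactly {2,9}; those values are spoken for. So r9c2≠2.
Step 23. [r9c2∈{3,6,9}] r9c1 and r9c3 in row 9 both hold exactly {2,9}; those values are spoken for, so r9c2≠9.
Step 24. [r8c4∈{5,8}] across row 8, 8 lands solely at r8c4, so r8c4=8.
Step 25. [r1c1∈{7,9}] r1c2 and r1c6 in row 1 both hold exactly {4,9}; those values are spoken for, so r1c1≠9.
Step 26. [r2c1∈{2,5}] across row 2, 5 lands solely at r2c1. So r2c1=5.
Step 27. [r7c2∈{3,6,9}] the pair r9c1,r9c3 in box 7 locks {2,9} between them, so r7c2≠9.
Step 28. [r9c7∈{2,4,5,6}] r9c1 and r9c3 in row 9 both hold exactly {2,9}; those values are spoken for, so r9c7≠2.
Step 29. [r9c4∈{3,4,5,9}] r9c1 and r9c3 in row 9 both hold exactly {2,9}; those values are spoken for ⇒ r9c4≠9.
Step 30. [r9c8∈{2,4}] r9c1 and r9c3 in row 9 both hold exactly {2,9}; those values are spoken for, so r9c8≠2.
Step 31. [r9c8∈{4}] r9c8's peers cover all but 4. So r9c8=4.
Step 32. [r2c7∈{2,4}] in col 7, 4 fits only at r2c7. So r2c7=4.
Step 33. [r3c4∈{4,5,9}] 4 has one home in row 3: r3c4, so r3c4=4.
Step 34. [r1c6∈{9}] nothing but 9 survives at r1c6, so r1c6=9.
Step 35. [r3c3∈{2,9}] across row 3, 9 lands solely at r3c3, so r3c3=9.
Step 36. [r6c4∈{5,9}] row 6 places 9 nowhere but r6c4 ⇒ r6c4=9.
Step 37. [r9c4∈{3,5}] r9c4 is the only open cell in col 4 admitting 5 ⇒ r9c4=5.
Step 38. [r9c7∈{6}] r9c7 has the single candidate 6, so r9c7=6.
Step 39. [r4c2∈{2,9}] 9 has one home in col 2: r4c2, so r4c2=9.
Step 40. [r7c7∈{2}] nothing but 2 survives at r7c7, so r7c7=2.
Step 41. [r7c2∈{3,6}] col 2 places 6 nowhere but r7c2, so r7c2=6.
Step 42. [r6c8∈{2}] r6c8 has the single candidate 2 ⇒ r6c8=2.
Step 43. [r9c3∈{2}] r9c3 has the single candidate 2. So r9c3=2.
Step 44. [r8c5∈{6}] r8c5's peers cover all but 6, so r8c5=6.
Step 45. [r7c6∈{4}] r7c6's peers cover all but 4 ⇒ r7c6=4.
Step 46. [r9c1∈{9}] r9c1 is down to just 9. So r9c1=9.
Step 47. [r3c9∈{2}] only 2 remains possible at r3c9. So r3c9=2.
Step 48. [r6c6∈{5}] only 5 remains possible at r6c6. So r6c6=5.
Step 49. [r5c8∈{7}] r5c8's peers cover all but 7 ⇒ r5c8=7.
Step 50. [r9c2∈{3}] r9c2 is down to just 3 ⇒ r9c2=3.
Step 51. [r1c1∈{7}] r1c1 is down to just 7 ⇒ r1c1=7.
Step 52. [r7c4∈{3}] nothing but 3 survives at r7c4, so r7c4=3.
Step 53. [r2c2∈{2}] nothing but 2 survives at r2c2. So r2c2=2.
Step 54. [r6c9∈{4}] r6c9 is down to just 4. So r6c9=4.
Step 55. [r1c2∈{4}] only 4 remains possible at r1c2. So r1c2=4.
Step 56. [r3c5∈{5}] r3c5 has the single candidate 5, so r3c5=5.
Step 57. [r4c1∈{2}] r4c1's peers cover all but 2 ⇒ r4c1=2.
Step 58. [r7c5∈{9}] r7c5's peers cover all but 9 ⇒ r7c5=9.
Step 59. [r8c7∈{5}] r8c7 is down to just 5. So r8c7=5.
Step 60. [r8c6∈{2}] r8c6 is down to just 2, so r8c6=2.

Answer: 7 4 3 6 2 9 1 8 5 / 5 2 6 7 1 8 4 9 3 / 1 8 9 4 5 3 7 6 2 / 2 9 8 1 4 7 3 5 6 / 3 5 4 2 8 6 9 7 1 / 6 1 7 9 3 5 8 2 4 / 8 6 5 3 9 4 2 1 7 / 4 7 1 8 6 2 5 3 9 / 9 3 2 5 7 1 6 4 8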